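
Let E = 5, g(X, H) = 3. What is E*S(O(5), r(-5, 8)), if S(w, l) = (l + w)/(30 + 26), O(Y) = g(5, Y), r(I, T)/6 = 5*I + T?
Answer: -495/56 ≈ -8.8393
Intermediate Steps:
r(I, T) = 6*T + 30*I (r(I, T) = 6*(5*I + T) = 6*(T + 5*I) = 6*T + 30*I)
O(Y) = 3
S(w, l) = l/56 + w/56 (S(w, l) = (l + w)/56 = (l + w)*(1/56) = l/56 + w/56)
E*S(O(5), r(-5, 8)) = 5*((6*8 + 30*(-5))/56 + (1/56)*3) = 5*((48 - 150)/56 + 3/56) = 5*((1/56)*(-102) + 3/56) = 5*(-51/28 + 3/56) = 5*(-99/56) = -495/56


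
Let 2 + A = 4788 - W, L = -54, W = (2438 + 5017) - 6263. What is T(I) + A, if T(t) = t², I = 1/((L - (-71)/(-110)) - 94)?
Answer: 960874604494/267355201 ≈ 3594.0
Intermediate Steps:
W = 1192 (W = 7455 - 6263 = 1192)
I = -110/16351 (I = 1/((-54 - (-71)/(-110)) - 94) = 1/((-54 - (-71)*(-1)/110) - 94) = 1/((-54 - 1*71/110) - 94) = 1/((-54 - 71/110) - 94) = 1/(-6011/110 - 94) = 1/(-16351/110) = -110/16351 ≈ -0.0067274)
A = 3594 (A = -2 + (4788 - 1*1192) = -2 + (4788 - 1192) = -2 + 3596 = 3594)
T(I) + A = (-110/16351)² + 3594 = 12100/267355201 + 3594 = 960874604494/267355201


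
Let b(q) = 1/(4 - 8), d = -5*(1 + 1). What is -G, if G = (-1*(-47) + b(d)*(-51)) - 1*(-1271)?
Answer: -5323/4 ≈ -1330.8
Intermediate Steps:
d = -10 (d = -5*2 = -10)
b(q) = -¼ (b(q) = 1/(-4) = -¼)
G = 5323/4 (G = (-1*(-47) - ¼*(-51)) - 1*(-1271) = (47 + 51/4) + 1271 = 239/4 + 1271 = 5323/4 ≈ 1330.8)
-G = -1*5323/4 = -5323/4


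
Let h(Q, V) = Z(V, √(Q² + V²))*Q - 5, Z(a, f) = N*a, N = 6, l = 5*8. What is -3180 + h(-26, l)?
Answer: -9425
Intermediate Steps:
l = 40
Z(a, f) = 6*a
h(Q, V) = -5 + 6*Q*V (h(Q, V) = (6*V)*Q - 5 = 6*Q*V - 5 = -5 + 6*Q*V)
-3180 + h(-26, l) = -3180 + (-5 + 6*(-26)*40) = -3180 + (-5 - 6240) = -3180 - 6245 = -9425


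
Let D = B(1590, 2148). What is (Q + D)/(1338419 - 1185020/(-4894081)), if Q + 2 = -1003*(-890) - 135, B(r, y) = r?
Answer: 4375910385963/6550332182959 ≈ 0.66804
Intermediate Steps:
D = 1590
Q = 892533 (Q = -2 + (-1003*(-890) - 135) = -2 + (892670 - 135) = -2 + 892535 = 892533)
(Q + D)/(1338419 - 1185020/(-4894081)) = (892533 + 1590)/(1338419 - 1185020/(-4894081)) = 894123/(1338419 - 1185020*(-1/4894081)) = 894123/(1338419 + 1185020/4894081) = 894123/(6550332182959/4894081) = 894123*(4894081/6550332182959) = 4375910385963/6550332182959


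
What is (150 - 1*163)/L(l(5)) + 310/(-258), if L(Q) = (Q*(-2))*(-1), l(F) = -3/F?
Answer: 2485/258 ≈ 9.6318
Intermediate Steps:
L(Q) = 2*Q (L(Q) = -2*Q*(-1) = 2*Q)
(150 - 1*163)/L(l(5)) + 310/(-258) = (150 - 1*163)/((2*(-3/5))) + 310/(-258) = (150 - 163)/((2*(-3*⅕))) + 310*(-1/258) = -13/(2*(-⅗)) - 155/129 = -13/(-6/5) - 155/129 = -13*(-⅚) - 155/129 = 65/6 - 155/129 = 2485/258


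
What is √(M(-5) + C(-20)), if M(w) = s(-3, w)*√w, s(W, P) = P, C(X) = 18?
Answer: √(18 - 5*I*√5) ≈ 4.4266 - 1.2629*I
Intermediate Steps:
M(w) = w^(3/2) (M(w) = w*√w = w^(3/2))
√(M(-5) + C(-20)) = √((-5)^(3/2) + 18) = √(-5*I*√5 + 18) = √(18 - 5*I*√5)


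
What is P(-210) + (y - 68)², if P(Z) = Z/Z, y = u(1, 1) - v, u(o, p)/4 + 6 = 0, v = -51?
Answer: 1682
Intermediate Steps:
u(o, p) = -24 (u(o, p) = -24 + 4*0 = -24 + 0 = -24)
y = 27 (y = -24 - 1*(-51) = -24 + 51 = 27)
P(Z) = 1
P(-210) + (y - 68)² = 1 + (27 - 68)² = 1 + (-41)² = 1 + 1681 = 1682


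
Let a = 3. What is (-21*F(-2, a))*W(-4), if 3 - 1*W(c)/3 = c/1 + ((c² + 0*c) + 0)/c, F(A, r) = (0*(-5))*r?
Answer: 0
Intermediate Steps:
F(A, r) = 0 (F(A, r) = 0*r = 0)
W(c) = 9 - 6*c (W(c) = 9 - 3*(c/1 + ((c² + 0*c) + 0)/c) = 9 - 3*(c*1 + ((c² + 0) + 0)/c) = 9 - 3*(c + (c² + 0)/c) = 9 - 3*(c + c²/c) = 9 - 3*(c + c) = 9 - 6*c)
(-21*F(-2, a))*W(-4) = (-21*0)*(9 - 6*(-4)) = 0*(9 + 24) = 0*33 = 0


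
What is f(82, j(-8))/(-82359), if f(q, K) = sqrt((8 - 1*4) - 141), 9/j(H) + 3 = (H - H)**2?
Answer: -I*sqrt(137)/82359 ≈ -0.00014212*I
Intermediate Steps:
j(H) = -3 (j(H) = 9/(-3 + (H - H)**2) = 9/(-3 + 0**2) = 9/(-3 + 0) = 9/(-3) = 9*(-1/3) = -3)
f(q, K) = I*sqrt(137) (f(q, K) = sqrt((8 - 4) - 141) = sqrt(4 - 141) = sqrt(-137) = I*sqrt(137))
f(82, j(-8))/(-82359) = (I*sqrt(137))/(-82359) = (I*sqrt(137))*(-1/82359) = -I*sqrt(137)/82359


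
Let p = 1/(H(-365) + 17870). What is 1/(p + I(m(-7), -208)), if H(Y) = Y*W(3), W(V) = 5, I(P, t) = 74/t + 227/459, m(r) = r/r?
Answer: 765924120/106345861 ≈ 7.2022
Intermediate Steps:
m(r) = 1
I(P, t) = 227/459 + 74/t (I(P, t) = 74/t + 227*(1/459) = 74/t + 227/459 = 227/459 + 74/t)
H(Y) = 5*Y (H(Y) = Y*5 = 5*Y)
p = 1/16045 (p = 1/(5*(-365) + 17870) = 1/(-1825 + 17870) = 1/16045 ≈ 6.2325e-5)
1/(p + I(m(-7), -208)) = 1/(1/16045 + (227/459 + 74/(-208))) = 1/(1/16045 + (227/459 + 74*(-1/208))) = 1/(1/16045 + (227/459 - 37/104)) = 1/(1/16045 + 6625/47736) = 1/(106345861/765924120) = 765924120/106345861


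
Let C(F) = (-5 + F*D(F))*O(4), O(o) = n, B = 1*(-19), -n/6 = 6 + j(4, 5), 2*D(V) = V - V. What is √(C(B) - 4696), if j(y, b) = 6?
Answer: 4*I*√271 ≈ 65.848*I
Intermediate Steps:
D(V) = 0 (D(V) = (V - V)/2 = (½)*0 = 0)
n = -72 (n = -6*(6 + 6) = -6*12 = -72)
B = -19
O(o) = -72
C(F) = 360 (C(F) = (-5 + F*0)*(-72) = (-5 + 0)*(-72) = -5*(-72) = 360)
√(C(B) - 4696) = √(360 - 4696) = √(-4336) = 4*I*√271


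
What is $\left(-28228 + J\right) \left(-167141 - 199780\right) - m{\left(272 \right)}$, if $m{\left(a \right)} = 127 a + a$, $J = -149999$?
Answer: $65395194251$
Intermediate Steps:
$m{\left(a \right)} = 128 a$
$\left(-28228 + J\right) \left(-167141 - 199780\right) - m{\left(272 \right)} = \left(-28228 - 149999\right) \left(-167141 - 199780\right) - 128 \cdot 272 = \left(-178227\right) \left(-366921\right) - 34816 = 65395229067 - 34816 = 65395194251$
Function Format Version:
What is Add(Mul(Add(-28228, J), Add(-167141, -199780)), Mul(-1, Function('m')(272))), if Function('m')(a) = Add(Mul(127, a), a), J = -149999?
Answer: 65395194251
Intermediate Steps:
Function('m')(a) = Mul(128, a)
Add(Mul(Add(-28228, J), Add(-167141, -199780)), Mul(-1, Function('m')(272))) = Add(Mul(Add(-28228, -149999), Add(-167141, -199780)), Mul(-1, Mul(128, 272))) = Add(Mul(-178227, -366921), Mul(-1, 34816)) = Add(65395229067, -34816) = 65395194251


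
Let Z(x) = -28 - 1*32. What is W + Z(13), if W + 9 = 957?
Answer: 888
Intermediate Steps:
W = 948 (W = -9 + 957 = 948)
Z(x) = -60 (Z(x) = -28 - 32 = -60)
W + Z(13) = 948 - 60 = 888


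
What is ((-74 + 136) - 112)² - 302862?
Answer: -300362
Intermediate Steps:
((-74 + 136) - 112)² - 302862 = (62 - 112)² - 302862 = (-50)² - 302862 = 2500 - 302862 = -300362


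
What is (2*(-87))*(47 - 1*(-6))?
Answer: -9222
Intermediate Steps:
(2*(-87))*(47 - 1*(-6)) = -174*(47 + 6) = -174*53 = -9222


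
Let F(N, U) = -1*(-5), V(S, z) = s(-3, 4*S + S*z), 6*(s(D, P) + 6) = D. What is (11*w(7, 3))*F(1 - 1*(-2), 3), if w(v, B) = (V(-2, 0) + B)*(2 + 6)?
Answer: -1540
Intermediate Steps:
s(D, P) = -6 + D/6
V(S, z) = -13/2 (V(S, z) = -6 + (⅙)*(-3) = -6 - ½ = -13/2)
F(N, U) = 5
w(v, B) = -52 + 8*B (w(v, B) = (-13/2 + B)*(2 + 6) = (-13/2 + B)*8 = -52 + 8*B)
(11*w(7, 3))*F(1 - 1*(-2), 3) = (11*(-52 + 8*3))*5 = (11*(-52 + 24))*5 = (11*(-28))*5 = -308*5 = -1540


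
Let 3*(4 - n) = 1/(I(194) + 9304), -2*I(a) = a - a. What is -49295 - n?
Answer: -1376033687/27912 ≈ -49299.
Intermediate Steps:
I(a) = 0 (I(a) = -(a - a)/2 = -½*0 = 0)
n = 111647/27912 (n = 4 - 1/(3*(0 + 9304)) = 4 - ⅓/9304 = 4 - ⅓*1/9304 = 4 - 1/27912 = 111647/27912 ≈ 4.0000)
-49295 - n = -49295 - 1*111647/27912 = -49295 - 111647/27912 = -1376033687/27912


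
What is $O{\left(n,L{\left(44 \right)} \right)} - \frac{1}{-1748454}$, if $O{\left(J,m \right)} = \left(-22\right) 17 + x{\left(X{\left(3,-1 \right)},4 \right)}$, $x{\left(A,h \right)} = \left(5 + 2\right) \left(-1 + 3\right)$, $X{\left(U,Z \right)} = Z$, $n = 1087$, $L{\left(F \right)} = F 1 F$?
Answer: $- \frac{629443439}{1748454} \approx -360.0$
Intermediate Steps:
$L{\left(F \right)} = F^{2}$ ($L{\left(F \right)} = F F = F^{2}$)
$x{\left(A,h \right)} = 14$ ($x{\left(A,h \right)} = 7 \cdot 2 = 14$)
$O{\left(J,m \right)} = -360$ ($O{\left(J,m \right)} = \left(-22\right) 17 + 14 = -374 + 14 = -360$)
$O{\left(n,L{\left(44 \right)} \right)} - \frac{1}{-1748454} = -360 - \frac{1}{-1748454} = -360 - - \frac{1}{1748454} = -360 + \frac{1}{1748454} = - \frac{629443439}{1748454}$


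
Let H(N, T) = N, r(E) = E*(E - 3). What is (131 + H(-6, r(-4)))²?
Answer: 15625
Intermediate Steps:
r(E) = E*(-3 + E)
(131 + H(-6, r(-4)))² = (131 - 6)² = 125² = 15625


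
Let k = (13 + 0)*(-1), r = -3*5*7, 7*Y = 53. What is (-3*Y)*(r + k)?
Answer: 18762/7 ≈ 2680.3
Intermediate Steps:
Y = 53/7 (Y = (1/7)*53 = 53/7 ≈ 7.5714)
r = -105 (r = -15*7 = -105)
k = -13 (k = 13*(-1) = -13)
(-3*Y)*(r + k) = (-3*53/7)*(-105 - 13) = -159/7*(-118) = 18762/7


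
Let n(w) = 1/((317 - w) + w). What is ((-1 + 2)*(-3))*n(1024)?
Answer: -3/317 ≈ -0.0094637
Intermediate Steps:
n(w) = 1/317
((-1 + 2)*(-3))*n(1024) = ((-1 + 2)*(-3))*(1/317) = (1*(-3))*(1/317) = -3*1/317 = -3/317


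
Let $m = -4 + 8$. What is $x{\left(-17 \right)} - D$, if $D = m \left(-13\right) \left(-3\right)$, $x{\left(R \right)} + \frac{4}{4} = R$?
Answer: $-174$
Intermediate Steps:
$m = 4$
$x{\left(R \right)} = -1 + R$
$D = 156$ ($D = 4 \left(-13\right) \left(-3\right) = \left(-52\right) \left(-3\right) = 156$)
$x{\left(-17 \right)} - D = \left(-1 - 17\right) - 156 = -18 - 156 = -174$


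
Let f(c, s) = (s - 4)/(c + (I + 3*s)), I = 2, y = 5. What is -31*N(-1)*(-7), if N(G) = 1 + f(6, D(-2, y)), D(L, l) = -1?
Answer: 0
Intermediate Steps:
f(c, s) = (-4 + s)/(2 + c + 3*s) (f(c, s) = (s - 4)/(c + (2 + 3*s)) = (-4 + s)/(2 + c + 3*s))
N(G) = 0 (N(G) = 1 + (-4 - 1)/(2 + 6 + 3*(-1)) = 1 - 5/(2 + 6 - 3) = 1 - 5/5 = 1 + (⅕)*(-5) = 1 - 1 = 0)
-31*N(-1)*(-7) = -31*0*(-7) = 0*(-7) = 0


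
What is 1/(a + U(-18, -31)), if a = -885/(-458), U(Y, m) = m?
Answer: -458/13313 ≈ -0.034402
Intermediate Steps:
a = 885/458 (a = -885*(-1/458) = 885/458 ≈ 1.9323)
1/(a + U(-18, -31)) = 1/(885/458 - 31) = 1/(-13313/458) = -458/13313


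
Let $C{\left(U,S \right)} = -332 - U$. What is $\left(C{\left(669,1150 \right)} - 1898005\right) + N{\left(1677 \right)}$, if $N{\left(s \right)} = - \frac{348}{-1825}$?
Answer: $- \frac{3465685602}{1825} \approx -1.899 \cdot 10^{6}$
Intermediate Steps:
$N{\left(s \right)} = \frac{348}{1825}$ ($N{\left(s \right)} = \left(-348\right) \left(- \frac{1}{1825}\right) = \frac{348}{1825}$)
$\left(C{\left(669,1150 \right)} - 1898005\right) + N{\left(1677 \right)} = \left(\left(-332 - 669\right) - 1898005\right) + \frac{348}{1825} = \left(-1001 - 1898005\right) + \frac{348}{1825} = -1899006 + \frac{348}{1825} = - \frac{3465685602}{1825}$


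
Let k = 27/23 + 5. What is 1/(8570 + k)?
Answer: 23/197252 ≈ 0.00011660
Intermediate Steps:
k = 142/23 (k = 27*(1/23) + 5 = 27/23 + 5 = 142/23 ≈ 6.1739)
1/(8570 + k) = 1/(8570 + 142/23) = 1/(197252/23) = 23/197252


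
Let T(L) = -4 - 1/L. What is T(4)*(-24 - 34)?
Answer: 493/2 ≈ 246.50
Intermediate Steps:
T(4)*(-24 - 34) = (-4 - 1/4)*(-24 - 34) = (-4 - 1*¼)*(-58) = (-4 - ¼)*(-58) = -17/4*(-58) = 493/2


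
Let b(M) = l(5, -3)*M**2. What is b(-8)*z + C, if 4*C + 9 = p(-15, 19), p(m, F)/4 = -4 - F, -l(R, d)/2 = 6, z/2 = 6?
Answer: -36965/4 ≈ -9241.3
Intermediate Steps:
z = 12 (z = 2*6 = 12)
l(R, d) = -12 (l(R, d) = -2*6 = -12)
p(m, F) = -16 - 4*F (p(m, F) = 4*(-4 - F) = -16 - 4*F)
C = -101/4 (C = -9/4 + (-16 - 4*19)/4 = -9/4 + (-16 - 76)/4 = -9/4 + (1/4)*(-92) = -9/4 - 23 = -101/4 ≈ -25.250)
b(M) = -12*M**2
b(-8)*z + C = -12*(-8)**2*12 - 101/4 = -12*64*12 - 101/4 = -768*12 - 101/4 = -9216 - 101/4 = -36965/4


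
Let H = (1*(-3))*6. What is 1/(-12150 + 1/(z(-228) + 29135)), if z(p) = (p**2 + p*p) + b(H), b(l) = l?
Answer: -133085/1616982749 ≈ -8.2304e-5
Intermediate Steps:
H = -18 (H = -3*6 = -18)
z(p) = -18 + 2*p**2 (z(p) = (p**2 + p*p) - 18 = (p**2 + p**2) - 18 = 2*p**2 - 18 = -18 + 2*p**2)
1/(-12150 + 1/(z(-228) + 29135)) = 1/(-12150 + 1/((-18 + 2*(-228)**2) + 29135)) = 1/(-12150 + 1/((-18 + 2*51984) + 29135)) = 1/(-12150 + 1/((-18 + 103968) + 29135)) = 1/(-12150 + 1/(103950 + 29135)) = 1/(-12150 + 1/133085) = 1/(-1616982749/133085) = -133085/1616982749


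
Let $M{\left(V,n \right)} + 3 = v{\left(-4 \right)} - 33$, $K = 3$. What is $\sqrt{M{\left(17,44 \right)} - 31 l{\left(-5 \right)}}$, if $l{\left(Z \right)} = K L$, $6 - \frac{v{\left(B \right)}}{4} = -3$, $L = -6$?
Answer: $3 \sqrt{62} \approx 23.622$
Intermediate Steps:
$v{\left(B \right)} = 36$ ($v{\left(B \right)} = 24 - -12 = 24 + 12 = 36$)
$l{\left(Z \right)} = -18$ ($l{\left(Z \right)} = 3 \left(-6\right) = -18$)
$M{\left(V,n \right)} = 0$ ($M{\left(V,n \right)} = -3 + \left(36 - 33\right) = -3 + 3 = 0$)
$\sqrt{M{\left(17,44 \right)} - 31 l{\left(-5 \right)}} = \sqrt{0 - -558} = \sqrt{0 + 558} = \sqrt{558} = 3 \sqrt{62}$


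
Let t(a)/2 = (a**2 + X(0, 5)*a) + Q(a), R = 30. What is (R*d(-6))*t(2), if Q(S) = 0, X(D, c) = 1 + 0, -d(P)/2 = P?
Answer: 4320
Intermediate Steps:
d(P) = -2*P
X(D, c) = 1
t(a) = 2*a + 2*a**2 (t(a) = 2*((a**2 + 1*a) + 0) = 2*((a**2 + a) + 0) = 2*((a + a**2) + 0) = 2*(a + a**2) = 2*a + 2*a**2)
(R*d(-6))*t(2) = (30*(-2*(-6)))*(2*2*(1 + 2)) = (30*12)*(2*2*3) = 360*12 = 4320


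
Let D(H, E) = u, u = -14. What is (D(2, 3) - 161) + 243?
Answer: 68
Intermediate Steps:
D(H, E) = -14
(D(2, 3) - 161) + 243 = (-14 - 161) + 243 = -175 + 243 = 68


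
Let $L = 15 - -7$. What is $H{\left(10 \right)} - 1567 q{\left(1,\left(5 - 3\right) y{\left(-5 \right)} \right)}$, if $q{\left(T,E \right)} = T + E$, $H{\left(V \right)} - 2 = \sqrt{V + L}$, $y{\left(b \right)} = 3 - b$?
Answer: $-26637 + 4 \sqrt{2} \approx -26631.0$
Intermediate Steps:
$L = 22$ ($L = 15 + 7 = 22$)
$H{\left(V \right)} = 2 + \sqrt{22 + V}$ ($H{\left(V \right)} = 2 + \sqrt{V + 22} = 2 + \sqrt{22 + V}$)
$q{\left(T,E \right)} = E + T$
$H{\left(10 \right)} - 1567 q{\left(1,\left(5 - 3\right) y{\left(-5 \right)} \right)} = \left(2 + \sqrt{22 + 10}\right) - 1567 \left(\left(5 - 3\right) \left(3 - -5\right) + 1\right) = \left(2 + \sqrt{32}\right) - 1567 \left(2 \left(3 + 5\right) + 1\right) = \left(2 + 4 \sqrt{2}\right) - 1567 \left(2 \cdot 8 + 1\right) = \left(2 + 4 \sqrt{2}\right) - 1567 \left(16 + 1\right) = \left(2 + 4 \sqrt{2}\right) - 26639 = -26637 + 4 \sqrt{2}$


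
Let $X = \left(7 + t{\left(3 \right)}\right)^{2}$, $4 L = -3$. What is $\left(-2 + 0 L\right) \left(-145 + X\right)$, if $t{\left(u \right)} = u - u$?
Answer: $192$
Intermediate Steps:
$L = - \frac{3}{4}$ ($L = \frac{1}{4} \left(-3\right) = - \frac{3}{4} \approx -0.75$)
$t{\left(u \right)} = 0$
$X = 49$ ($X = \left(7 + 0\right)^{2} = 7^{2} = 49$)
$\left(-2 + 0 L\right) \left(-145 + X\right) = \left(-2 + 0 \left(- \frac{3}{4}\right)\right) \left(-145 + 49\right) = \left(-2 + 0\right) \left(-96\right) = \left(-2\right) \left(-96\right) = 192$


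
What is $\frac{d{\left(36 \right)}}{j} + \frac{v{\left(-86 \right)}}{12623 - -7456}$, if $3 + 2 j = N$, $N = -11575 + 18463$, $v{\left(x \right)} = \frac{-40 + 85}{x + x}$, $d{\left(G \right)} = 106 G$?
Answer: $\frac{325400911}{293554980} \approx 1.1085$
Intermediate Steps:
$v{\left(x \right)} = \frac{45}{2 x}$
$N = 6888$
$j = \frac{6885}{2}$ ($j = - \frac{3}{2} + \frac{1}{2} \cdot 6888 = - \frac{3}{2} + 3444 = \frac{6885}{2} \approx 3442.5$)
$\frac{d{\left(36 \right)}}{j} + \frac{v{\left(-86 \right)}}{12623 - -7456} = \frac{106 \cdot 36}{\frac{6885}{2}} + \frac{\frac{45}{2} \frac{1}{-86}}{12623 - -7456} = 3816 \cdot \frac{2}{6885} + \frac{\frac{45}{2} \left(- \frac{1}{86}\right)}{12623 + 7456} = \frac{848}{765} - \frac{45}{172 \cdot 20079} = \frac{848}{765} - \frac{5}{383732} = \frac{325400911}{293554980}$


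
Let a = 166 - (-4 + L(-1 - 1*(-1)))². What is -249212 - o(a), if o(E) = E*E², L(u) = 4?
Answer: -4823508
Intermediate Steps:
a = 166 (a = 166 - (-4 + 4)² = 166 - 1*0² = 166 - 1*0 = 166 + 0 = 166)
o(E) = E³
-249212 - o(a) = -249212 - 1*166³ = -249212 - 1*4574296 = -249212 - 4574296 = -4823508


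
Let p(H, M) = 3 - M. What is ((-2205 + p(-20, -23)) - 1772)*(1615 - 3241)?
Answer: 6424326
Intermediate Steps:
((-2205 + p(-20, -23)) - 1772)*(1615 - 3241) = ((-2205 + (3 - 1*(-23))) - 1772)*(1615 - 3241) = ((-2205 + (3 + 23)) - 1772)*(-1626) = ((-2205 + 26) - 1772)*(-1626) = (-2179 - 1772)*(-1626) = -3951*(-1626) = 6424326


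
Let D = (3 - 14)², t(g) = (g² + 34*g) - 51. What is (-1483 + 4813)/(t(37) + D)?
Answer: 1110/899 ≈ 1.2347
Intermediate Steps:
t(g) = -51 + g² + 34*g
D = 121 (D = (-11)² = 121)
(-1483 + 4813)/(t(37) + D) = (-1483 + 4813)/((-51 + 37² + 34*37) + 121) = 3330/((-51 + 1369 + 1258) + 121) = 3330/(2576 + 121) = 3330/2697 = 3330*(1/2697) = 1110/899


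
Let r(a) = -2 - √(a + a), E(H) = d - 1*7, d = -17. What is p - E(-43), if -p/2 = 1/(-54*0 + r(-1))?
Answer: 74/3 - I*√2/3 ≈ 24.667 - 0.4714*I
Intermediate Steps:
E(H) = -24 (E(H) = -17 - 1*7 = -17 - 7 = -24)
r(a) = -2 - √2*√a (r(a) = -2 - √(2*a) = -2 - √2*√a)
p = -2/(-2 - I*√2) (p = -2/(-54*0 + (-2 - √2*√(-1))) = -2/(0 + (-2 - √2*I)) = -2/(0 + (-2 - I*√2)) = -2/(-2 - I*√2) ≈ 0.66667 - 0.4714*I)
p - E(-43) = (⅔ - I*√2/3) - 1*(-24) = (⅔ - I*√2/3) + 24 = 74/3 - I*√2/3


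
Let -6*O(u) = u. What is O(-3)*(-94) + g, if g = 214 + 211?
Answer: 378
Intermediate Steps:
g = 425
O(u) = -u/6
O(-3)*(-94) + g = -⅙*(-3)*(-94) + 425 = (½)*(-94) + 425 = -47 + 425 = 378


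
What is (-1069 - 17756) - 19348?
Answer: -38173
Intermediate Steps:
(-1069 - 17756) - 19348 = -18825 - 19348 = -38173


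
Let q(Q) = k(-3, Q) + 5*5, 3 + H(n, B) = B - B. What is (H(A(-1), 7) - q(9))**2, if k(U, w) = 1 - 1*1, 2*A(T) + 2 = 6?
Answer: 784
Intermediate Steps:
A(T) = 2 (A(T) = -1 + (1/2)*6 = -1 + 3 = 2)
H(n, B) = -3 (H(n, B) = -3 + (B - B) = -3 + 0 = -3)
k(U, w) = 0 (k(U, w) = 1 - 1 = 0)
q(Q) = 25 (q(Q) = 0 + 5*5 = 0 + 25 = 25)
(H(A(-1), 7) - q(9))**2 = (-3 - 1*25)**2 = (-3 - 25)**2 = (-28)**2 = 784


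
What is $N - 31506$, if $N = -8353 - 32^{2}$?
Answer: $-40883$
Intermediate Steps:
$N = -9377$ ($N = -8353 - 1024 = -9377$)
$N - 31506 = -9377 - 31506 = -40883$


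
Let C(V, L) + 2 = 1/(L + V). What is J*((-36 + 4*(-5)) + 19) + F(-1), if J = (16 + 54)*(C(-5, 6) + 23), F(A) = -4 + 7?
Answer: -56977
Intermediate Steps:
F(A) = 3
C(V, L) = -2 + 1/(L + V)
J = 1540 (J = (16 + 54)*((1 - 2*6 - 2*(-5))/(6 - 5) + 23) = 70*((1 - 12 + 10)/1 + 23) = 70*(1*(-1) + 23) = 70*(-1 + 23) = 70*22 = 1540)
J*((-36 + 4*(-5)) + 19) + F(-1) = 1540*((-36 + 4*(-5)) + 19) + 3 = 1540*((-36 - 20) + 19) + 3 = 1540*(-56 + 19) + 3 = 1540*(-37) + 3 = -56980 + 3 = -56977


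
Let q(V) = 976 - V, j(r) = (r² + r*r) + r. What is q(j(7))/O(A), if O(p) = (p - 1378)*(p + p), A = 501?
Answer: -871/878754 ≈ -0.00099118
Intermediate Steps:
j(r) = r + 2*r² (j(r) = (r² + r²) + r = 2*r² + r = r + 2*r²)
O(p) = 2*p*(-1378 + p) (O(p) = (-1378 + p)*(2*p) = 2*p*(-1378 + p))
q(j(7))/O(A) = (976 - 7*(1 + 2*7))/((2*501*(-1378 + 501))) = (976 - 7*(1 + 14))/((2*501*(-877))) = (976 - 7*15)/(-878754) = (976 - 1*105)*(-1/878754) = (976 - 105)*(-1/878754) = 871*(-1/878754) = -871/878754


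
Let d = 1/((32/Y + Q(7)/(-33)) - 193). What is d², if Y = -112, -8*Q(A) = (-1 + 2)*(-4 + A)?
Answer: 379456/14174569249 ≈ 2.6770e-5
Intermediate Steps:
Q(A) = ½ - A/8 (Q(A) = -(-1 + 2)*(-4 + A)/8 = -(-4 + A)/8 = ½ - A/8)
d = -616/119057 (d = 1/((32/(-112) + (½ - ⅛*7)/(-33)) - 193) = 1/((32*(-1/112) + (½ - 7/8)*(-1/33)) - 193) = 1/((-2/7 - 3/8*(-1/33)) - 193) = 1/((-2/7 + 1/88) - 193) = 1/(-169/616 - 193) = 1/(-119057/616) = -616/119057 ≈ -0.0051740)
d² = (-616/119057)² = 379456/14174569249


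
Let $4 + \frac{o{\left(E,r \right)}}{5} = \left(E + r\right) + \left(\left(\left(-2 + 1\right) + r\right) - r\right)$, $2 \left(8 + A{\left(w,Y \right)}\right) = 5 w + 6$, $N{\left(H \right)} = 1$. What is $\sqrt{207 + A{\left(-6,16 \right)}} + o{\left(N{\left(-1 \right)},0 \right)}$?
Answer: $-20 + \sqrt{187} \approx -6.3252$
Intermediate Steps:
$A{\left(w,Y \right)} = -5 + \frac{5 w}{2}$ ($A{\left(w,Y \right)} = -8 + \frac{5 w + 6}{2} = -8 + \frac{6 + 5 w}{2} = -8 + \left(3 + \frac{5 w}{2}\right) = -5 + \frac{5 w}{2}$)
$o{\left(E,r \right)} = -25 + 5 E + 5 r$ ($o{\left(E,r \right)} = -20 + 5 \left(\left(E + r\right) + \left(\left(\left(-2 + 1\right) + r\right) - r\right)\right) = -20 + 5 \left(\left(E + r\right) + \left(\left(-1 + r\right) - r\right)\right) = -20 + 5 \left(\left(E + r\right) - 1\right) = -20 + 5 \left(-1 + E + r\right) = -20 + \left(-5 + 5 E + 5 r\right) = -25 + 5 E + 5 r$)
$\sqrt{207 + A{\left(-6,16 \right)}} + o{\left(N{\left(-1 \right)},0 \right)} = \sqrt{207 + \left(-5 + \frac{5}{2} \left(-6\right)\right)} + \left(-25 + 5 \cdot 1 + 5 \cdot 0\right) = \sqrt{207 - 20} + \left(-25 + 5 + 0\right) = \sqrt{207 - 20} - 20 = \sqrt{187} - 20 = -20 + \sqrt{187}$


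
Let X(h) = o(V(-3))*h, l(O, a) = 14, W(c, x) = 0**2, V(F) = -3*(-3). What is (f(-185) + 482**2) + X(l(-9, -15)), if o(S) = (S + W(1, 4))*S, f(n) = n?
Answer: 233273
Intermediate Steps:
V(F) = 9
W(c, x) = 0
o(S) = S**2 (o(S) = (S + 0)*S = S*S = S**2)
X(h) = 81*h (X(h) = 9**2*h = 81*h)
(f(-185) + 482**2) + X(l(-9, -15)) = (-185 + 482**2) + 81*14 = (-185 + 232324) + 1134 = 232139 + 1134 = 233273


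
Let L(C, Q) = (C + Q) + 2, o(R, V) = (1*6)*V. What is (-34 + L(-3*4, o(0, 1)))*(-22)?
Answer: 836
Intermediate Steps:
o(R, V) = 6*V
L(C, Q) = 2 + C + Q
(-34 + L(-3*4, o(0, 1)))*(-22) = (-34 + (2 - 3*4 + 6*1))*(-22) = (-34 + (2 - 12 + 6))*(-22) = (-34 - 4)*(-22) = -38*(-22) = 836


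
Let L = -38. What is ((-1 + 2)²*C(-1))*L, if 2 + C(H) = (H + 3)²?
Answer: -76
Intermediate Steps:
C(H) = -2 + (3 + H)² (C(H) = -2 + (H + 3)² = -2 + (3 + H)²)
((-1 + 2)²*C(-1))*L = ((-1 + 2)²*(-2 + (3 - 1)²))*(-38) = (1²*(-2 + 2²))*(-38) = (1*(-2 + 4))*(-38) = (1*2)*(-38) = 2*(-38) = -76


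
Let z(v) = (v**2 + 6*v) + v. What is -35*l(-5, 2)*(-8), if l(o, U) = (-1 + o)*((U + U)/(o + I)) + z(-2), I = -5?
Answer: -2128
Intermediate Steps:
z(v) = v**2 + 7*v
l(o, U) = -10 + 2*U*(-1 + o)/(-5 + o) (l(o, U) = (-1 + o)*((U + U)/(o - 5)) - 2*(7 - 2) = (-1 + o)*((2*U)/(-5 + o)) - 2*5 = (-1 + o)*(2*U/(-5 + o)) - 10 = 2*U*(-1 + o)/(-5 + o) - 10 = -10 + 2*U*(-1 + o)/(-5 + o))
-35*l(-5, 2)*(-8) = -70*(25 - 1*2 - 5*(-5) + 2*(-5))/(-5 - 5)*(-8) = -70*(25 - 2 + 25 - 10)/(-10)*(-8) = -70*(-1)*38/10*(-8) = -35*(-38/5)*(-8) = 266*(-8) = -2128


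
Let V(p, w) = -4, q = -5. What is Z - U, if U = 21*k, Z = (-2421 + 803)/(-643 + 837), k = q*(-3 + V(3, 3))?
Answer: -72104/97 ≈ -743.34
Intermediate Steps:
k = 35 (k = -5*(-3 - 4) = -5*(-7) = 35)
Z = -809/97 (Z = -1618/194 = -1618*1/194 = -809/97 ≈ -8.3402)
U = 735 (U = 21*35 = 735)
Z - U = -809/97 - 1*735 = -809/97 - 735 = -72104/97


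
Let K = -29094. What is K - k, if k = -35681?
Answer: 6587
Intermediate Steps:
K - k = -29094 - 1*(-35681) = -29094 + 35681 = 6587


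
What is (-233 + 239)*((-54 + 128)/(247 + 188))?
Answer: 148/145 ≈ 1.0207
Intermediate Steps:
(-233 + 239)*((-54 + 128)/(247 + 188)) = 6*(74/435) = 148/145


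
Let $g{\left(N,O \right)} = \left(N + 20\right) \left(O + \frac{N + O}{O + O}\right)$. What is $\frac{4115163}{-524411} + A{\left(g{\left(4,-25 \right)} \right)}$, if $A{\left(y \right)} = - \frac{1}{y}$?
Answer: $- \frac{60677313649}{7734013428} \approx -7.8455$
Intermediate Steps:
$g{\left(N,O \right)} = \left(20 + N\right) \left(O + \frac{N + O}{2 O}\right)$
$\frac{4115163}{-524411} + A{\left(g{\left(4,-25 \right)} \right)} = \frac{4115163}{-524411} - \frac{1}{\frac{1}{2} \frac{1}{-25} \left(4^{2} + 20 \cdot 4 - 25 \left(20 + 4 + 40 \left(-25\right) + 2 \cdot 4 \left(-25\right)\right)\right)} = 4115163 \left(- \frac{1}{524411}\right) - \frac{1}{\frac{1}{2} \left(- \frac{1}{25}\right) \left(16 + 80 - 25 \left(20 + 4 - 1000 - 200\right)\right)} = - \frac{4115163}{524411} - \frac{1}{\frac{1}{2} \left(- \frac{1}{25}\right) \left(16 + 80 - -29400\right)} = - \frac{4115163}{524411} - \frac{1}{\frac{1}{2} \left(- \frac{1}{25}\right) \left(16 + 80 + 29400\right)} = - \frac{4115163}{524411} - \frac{1}{\frac{1}{2} \left(- \frac{1}{25}\right) 29496} = - \frac{4115163}{524411} - \frac{1}{- \frac{14748}{25}} = - \frac{4115163}{524411} - - \frac{25}{14748} = - \frac{4115163}{524411} + \frac{25}{14748} = - \frac{60677313649}{7734013428}$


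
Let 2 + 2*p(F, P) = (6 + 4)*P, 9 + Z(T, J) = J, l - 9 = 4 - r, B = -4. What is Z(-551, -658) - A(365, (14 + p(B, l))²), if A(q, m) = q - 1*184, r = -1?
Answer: -848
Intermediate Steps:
l = 14 (l = 9 + (4 - 1*(-1)) = 9 + (4 + 1) = 9 + 5 = 14)
Z(T, J) = -9 + J
p(F, P) = -1 + 5*P (p(F, P) = -1 + ((6 + 4)*P)/2 = -1 + (10*P)/2 = -1 + 5*P)
A(q, m) = -184 + q (A(q, m) = q - 184 = -184 + q)
Z(-551, -658) - A(365, (14 + p(B, l))²) = (-9 - 658) - (-184 + 365) = -667 - 1*181 = -667 - 181 = -848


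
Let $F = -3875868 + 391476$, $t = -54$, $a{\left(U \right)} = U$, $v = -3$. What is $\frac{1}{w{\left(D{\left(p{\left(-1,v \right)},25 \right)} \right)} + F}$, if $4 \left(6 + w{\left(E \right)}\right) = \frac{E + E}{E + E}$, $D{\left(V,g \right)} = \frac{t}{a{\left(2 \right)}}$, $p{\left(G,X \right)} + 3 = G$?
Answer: $- \frac{4}{13937591} \approx -2.8699 \cdot 10^{-7}$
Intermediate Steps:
$p{\left(G,X \right)} = -3 + G$
$D{\left(V,g \right)} = -27$ ($D{\left(V,g \right)} = - \frac{54}{2} = \left(-54\right) \frac{1}{2} = -27$)
$w{\left(E \right)} = - \frac{23}{4}$ ($w{\left(E \right)} = -6 + \frac{\left(E + E\right) \frac{1}{E + E}}{4} = -6 + \frac{2 E \frac{1}{2 E}}{4} = -6 + \frac{1}{4} \cdot 1 = -6 + \frac{1}{4} = - \frac{23}{4}$)
$F = -3484392$
$\frac{1}{w{\left(D{\left(p{\left(-1,v \right)},25 \right)} \right)} + F} = \frac{1}{- \frac{23}{4} - 3484392} = \frac{1}{- \frac{13937591}{4}} = - \frac{4}{13937591}$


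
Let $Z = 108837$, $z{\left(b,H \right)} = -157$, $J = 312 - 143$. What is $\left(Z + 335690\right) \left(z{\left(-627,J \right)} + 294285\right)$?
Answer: $130747837456$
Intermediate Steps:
$J = 169$ ($J = 312 - 143 = 169$)
$\left(Z + 335690\right) \left(z{\left(-627,J \right)} + 294285\right) = \left(108837 + 335690\right) \left(-157 + 294285\right) = 444527 \cdot 294128 = 130747837456$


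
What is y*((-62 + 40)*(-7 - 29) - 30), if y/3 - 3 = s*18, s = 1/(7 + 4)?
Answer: 116586/11 ≈ 10599.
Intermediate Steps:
s = 1/11 ≈ 0.090909
y = 153/11 (y = 9 + 3*((1/11)*18) = 9 + 3*(18/11) = 9 + 54/11 = 153/11 ≈ 13.909)
y*((-62 + 40)*(-7 - 29) - 30) = 153*((-62 + 40)*(-7 - 29) - 30)/11 = 153*(-22*(-36) - 30)/11 = 153*(792 - 30)/11 = (153/11)*762 = 116586/11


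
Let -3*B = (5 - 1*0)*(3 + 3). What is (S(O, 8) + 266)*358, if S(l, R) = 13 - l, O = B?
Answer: 103462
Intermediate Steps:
B = -10 (B = -(5 - 1*0)*(3 + 3)/3 = -(5 + 0)*6/3 = -5*6/3 = -1/3*30 = -10)
O = -10
(S(O, 8) + 266)*358 = ((13 - 1*(-10)) + 266)*358 = ((13 + 10) + 266)*358 = (23 + 266)*358 = 289*358 = 103462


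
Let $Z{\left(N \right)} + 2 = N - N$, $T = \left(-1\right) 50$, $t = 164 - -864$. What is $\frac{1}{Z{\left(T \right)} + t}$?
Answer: $\frac{1}{1026} \approx 0.00097466$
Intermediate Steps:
$t = 1028$ ($t = 164 + 864 = 1028$)
$T = -50$
$Z{\left(N \right)} = -2$ ($Z{\left(N \right)} = -2 + \left(N - N\right) = -2 + 0 = -2$)
$\frac{1}{Z{\left(T \right)} + t} = \frac{1}{-2 + 1028} = \frac{1}{1026}$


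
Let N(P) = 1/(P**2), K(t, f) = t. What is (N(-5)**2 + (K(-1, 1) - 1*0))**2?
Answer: 389376/390625 ≈ 0.99680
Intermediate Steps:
N(P) = P**(-2)
(N(-5)**2 + (K(-1, 1) - 1*0))**2 = (((-5)**(-2))**2 + (-1 - 1*0))**2 = ((1/25)**2 + (-1 + 0))**2 = (1/625 - 1)**2 = (-624/625)**2 = 389376/390625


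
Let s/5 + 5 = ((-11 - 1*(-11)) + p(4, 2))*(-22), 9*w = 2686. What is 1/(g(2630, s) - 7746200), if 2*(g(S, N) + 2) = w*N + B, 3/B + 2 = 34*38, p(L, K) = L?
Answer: -2580/20164223057 ≈ -1.2795e-7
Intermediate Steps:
w = 2686/9 (w = (⅑)*2686 = 2686/9 ≈ 298.44)
B = 1/430 (B = 3/(-2 + 34*38) = 3/(-2 + 1292) = 3/1290 = 3*(1/1290) = 1/430 ≈ 0.0023256)
s = -465 (s = -25 + 5*(((-11 - 1*(-11)) + 4)*(-22)) = -25 + 5*(((-11 + 11) + 4)*(-22)) = -25 + 5*((0 + 4)*(-22)) = -25 + 5*(4*(-22)) = -25 + 5*(-88) = -25 - 440 = -465)
g(S, N) = -1719/860 + 1343*N/9 (g(S, N) = -2 + (2686*N/9 + 1/430)/2 = -2 + (1/430 + 2686*N/9)/2 = -2 + (1/860 + 1343*N/9) = -1719/860 + 1343*N/9)
1/(g(2630, s) - 7746200) = 1/((-1719/860 + (1343/9)*(-465)) - 7746200) = 1/((-1719/860 - 208165/3) - 7746200) = 1/(-179027057/2580 - 7746200) = 1/(-20164223057/2580) = -2580/20164223057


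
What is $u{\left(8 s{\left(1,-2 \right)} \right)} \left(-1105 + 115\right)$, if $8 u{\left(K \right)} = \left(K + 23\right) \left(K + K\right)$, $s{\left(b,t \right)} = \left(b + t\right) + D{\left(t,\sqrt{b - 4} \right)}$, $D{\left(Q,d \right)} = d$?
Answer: $77220 - 13860 i \sqrt{3} \approx 77220.0 - 24006.0 i$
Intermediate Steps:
$s{\left(b,t \right)} = b + t + \sqrt{-4 + b}$ ($s{\left(b,t \right)} = \left(b + t\right) + \sqrt{b - 4} = \left(b + t\right) + \sqrt{-4 + b} = b + t + \sqrt{-4 + b}$)
$u{\left(K \right)} = \frac{K \left(23 + K\right)}{4}$ ($u{\left(K \right)} = \frac{\left(K + 23\right) \left(K + K\right)}{8} = \frac{\left(23 + K\right) 2 K}{8} = \frac{2 K \left(23 + K\right)}{8} = \frac{K \left(23 + K\right)}{4}$)
$u{\left(8 s{\left(1,-2 \right)} \right)} \left(-1105 + 115\right) = \frac{8 \left(1 - 2 + \sqrt{-4 + 1}\right) \left(23 + 8 \left(1 - 2 + \sqrt{-4 + 1}\right)\right)}{4} \left(-1105 + 115\right) = \frac{8 \left(1 - 2 + \sqrt{-3}\right) \left(23 + 8 \left(1 - 2 + \sqrt{-3}\right)\right)}{4} \left(-990\right) = \frac{8 \left(1 - 2 + i \sqrt{3}\right) \left(23 + 8 \left(1 - 2 + i \sqrt{3}\right)\right)}{4} \left(-990\right) = \frac{8 \left(-1 + i \sqrt{3}\right) \left(23 + 8 \left(-1 + i \sqrt{3}\right)\right)}{4} \left(-990\right) = \frac{\left(-8 + 8 i \sqrt{3}\right) \left(23 - \left(8 - 8 i \sqrt{3}\right)\right)}{4} \left(-990\right) = \frac{\left(-8 + 8 i \sqrt{3}\right) \left(15 + 8 i \sqrt{3}\right)}{4} \left(-990\right) = - \frac{495 \left(-8 + 8 i \sqrt{3}\right) \left(15 + 8 i \sqrt{3}\right)}{2}$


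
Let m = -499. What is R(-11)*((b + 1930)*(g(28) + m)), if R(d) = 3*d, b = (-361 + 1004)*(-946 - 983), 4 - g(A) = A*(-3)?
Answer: -16796649771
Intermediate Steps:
g(A) = 4 + 3*A (g(A) = 4 - A*(-3) = 4 - (-3)*A = 4 + 3*A)
b = -1240347 (b = 643*(-1929) = -1240347)
R(-11)*((b + 1930)*(g(28) + m)) = (3*(-11))*((-1240347 + 1930)*((4 + 3*28) - 499)) = -(-40867761)*((4 + 84) - 499) = -(-40867761)*(88 - 499) = -(-40867761)*(-411) = -33*508989387 = -16796649771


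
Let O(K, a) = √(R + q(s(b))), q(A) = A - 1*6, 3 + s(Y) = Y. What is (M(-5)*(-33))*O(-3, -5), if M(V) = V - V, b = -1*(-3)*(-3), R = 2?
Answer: 0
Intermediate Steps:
b = -9 (b = 3*(-3) = -9)
s(Y) = -3 + Y
q(A) = -6 + A (q(A) = A - 6 = -6 + A)
M(V) = 0
O(K, a) = 4*I (O(K, a) = √(2 + (-6 + (-3 - 9))) = √(2 + (-6 - 12)) = √(2 - 18) = √(-16) = 4*I)
(M(-5)*(-33))*O(-3, -5) = (0*(-33))*(4*I) = 0*(4*I) = 0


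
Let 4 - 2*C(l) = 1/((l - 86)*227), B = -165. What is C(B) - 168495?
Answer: -19200451321/113954 ≈ -1.6849e+5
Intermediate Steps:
C(l) = 2 - 1/(454*(-86 + l)) (C(l) = 2 - 1/(2*(l - 86)*227) = 2 - 1/(2*(-86 + l)*227) = 2 - 1/(454*(-86 + l)))
C(B) - 168495 = (-78089 + 908*(-165))/(454*(-86 - 165)) - 168495 = (1/454)*(-78089 - 149820)/(-251) - 168495 = (1/454)*(-1/251)*(-227909) - 168495 = 227909/113954 - 168495 = -19200451321/113954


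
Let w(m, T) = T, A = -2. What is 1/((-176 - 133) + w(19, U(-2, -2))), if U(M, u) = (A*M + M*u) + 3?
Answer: -1/298 ≈ -0.0033557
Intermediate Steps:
U(M, u) = 3 - 2*M + M*u (U(M, u) = (-2*M + M*u) + 3 = 3 - 2*M + M*u)
1/((-176 - 133) + w(19, U(-2, -2))) = 1/((-176 - 133) + (3 - 2*(-2) - 2*(-2))) = 1/(-309 + (3 + 4 + 4)) = 1/(-309 + 11) = 1/(-298) = -1/298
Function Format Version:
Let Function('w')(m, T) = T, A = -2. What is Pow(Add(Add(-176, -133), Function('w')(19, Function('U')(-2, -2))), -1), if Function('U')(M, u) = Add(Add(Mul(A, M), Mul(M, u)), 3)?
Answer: Rational(-1, 298) ≈ -0.0033557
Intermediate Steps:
Function('U')(M, u) = Add(3, Mul(-2, M), Mul(M, u)) (Function('U')(M, u) = Add(Add(Mul(-2, M), Mul(M, u)), 3) = Add(3, Mul(-2, M), Mul(M, u)))
Pow(Add(Add(-176, -133), Function('w')(19, Function('U')(-2, -2))), -1) = Pow(Add(Add(-176, -133), Add(3, Mul(-2, -2), Mul(-2, -2))), -1) = Pow(Add(-309, Add(3, 4, 4)), -1) = Pow(Add(-309, 11), -1) = Pow(-298, -1) = Rational(-1, 298)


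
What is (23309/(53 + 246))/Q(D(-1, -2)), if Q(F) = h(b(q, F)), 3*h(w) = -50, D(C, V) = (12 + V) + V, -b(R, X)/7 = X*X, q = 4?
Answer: -5379/1150 ≈ -4.6774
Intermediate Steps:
b(R, X) = -7*X**2 (b(R, X) = -7*X*X = -7*X**2)
D(C, V) = 12 + 2*V
h(w) = -50/3 (h(w) = (1/3)*(-50) = -50/3)
Q(F) = -50/3
(23309/(53 + 246))/Q(D(-1, -2)) = (23309/(53 + 246))/(-50/3) = (23309/299)*(-3/50) = ((1/299)*23309)*(-3/50) = (1793/23)*(-3/50) = -5379/1150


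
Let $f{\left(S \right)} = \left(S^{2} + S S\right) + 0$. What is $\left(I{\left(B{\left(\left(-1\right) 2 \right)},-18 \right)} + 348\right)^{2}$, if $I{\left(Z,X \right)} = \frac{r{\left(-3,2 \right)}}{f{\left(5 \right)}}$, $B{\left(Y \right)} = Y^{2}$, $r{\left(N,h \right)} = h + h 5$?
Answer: $\frac{75794436}{625} \approx 1.2127 \cdot 10^{5}$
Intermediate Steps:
$r{\left(N,h \right)} = 6 h$ ($r{\left(N,h \right)} = h + 5 h = 6 h$)
$f{\left(S \right)} = 2 S^{2}$ ($f{\left(S \right)} = \left(S^{2} + S^{2}\right) + 0 = 2 S^{2} + 0 = 2 S^{2}$)
$I{\left(Z,X \right)} = \frac{6}{25}$ ($I{\left(Z,X \right)} = \frac{6 \cdot 2}{2 \cdot 5^{2}} = \frac{12}{2 \cdot 25} = \frac{12}{50} = 12 \cdot \frac{1}{50} = \frac{6}{25}$)
$\left(I{\left(B{\left(\left(-1\right) 2 \right)},-18 \right)} + 348\right)^{2} = \left(\frac{6}{25} + 348\right)^{2} = \left(\frac{8706}{25}\right)^{2} = \frac{75794436}{625}$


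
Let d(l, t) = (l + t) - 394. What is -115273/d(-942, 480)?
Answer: 115273/856 ≈ 134.66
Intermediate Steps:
d(l, t) = -394 + l + t
-115273/d(-942, 480) = -115273/(-394 - 942 + 480) = -115273/(-856) = -115273*(-1/856) = 115273/856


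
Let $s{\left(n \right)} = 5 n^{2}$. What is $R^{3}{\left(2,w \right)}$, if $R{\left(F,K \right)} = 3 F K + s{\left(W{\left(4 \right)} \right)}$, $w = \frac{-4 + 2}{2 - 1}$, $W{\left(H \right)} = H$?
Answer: $314432$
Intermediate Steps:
$w = -2$ ($w = - \frac{2}{1} = \left(-2\right) 1 = -2$)
$R{\left(F,K \right)} = 80 + 3 F K$ ($R{\left(F,K \right)} = 3 F K + 5 \cdot 4^{2} = 3 F K + 5 \cdot 16 = 3 F K + 80 = 80 + 3 F K$)
$R^{3}{\left(2,w \right)} = \left(80 + 3 \cdot 2 \left(-2\right)\right)^{3} = \left(80 - 12\right)^{3} = 68^{3} = 314432$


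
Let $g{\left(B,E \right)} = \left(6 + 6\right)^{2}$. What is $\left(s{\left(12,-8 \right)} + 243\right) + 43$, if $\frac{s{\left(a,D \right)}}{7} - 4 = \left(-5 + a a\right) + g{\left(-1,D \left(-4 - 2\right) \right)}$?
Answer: $2295$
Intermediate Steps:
$g{\left(B,E \right)} = 144$ ($g{\left(B,E \right)} = 12^{2} = 144$)
$s{\left(a,D \right)} = 1001 + 7 a^{2}$ ($s{\left(a,D \right)} = 28 + 7 \left(\left(-5 + a a\right) + 144\right) = 28 + 7 \left(\left(-5 + a^{2}\right) + 144\right) = 28 + 7 \left(139 + a^{2}\right) = 28 + \left(973 + 7 a^{2}\right) = 1001 + 7 a^{2}$)
$\left(s{\left(12,-8 \right)} + 243\right) + 43 = \left(\left(1001 + 7 \cdot 12^{2}\right) + 243\right) + 43 = \left(\left(1001 + 7 \cdot 144\right) + 243\right) + 43 = \left(\left(1001 + 1008\right) + 243\right) + 43 = \left(2009 + 243\right) + 43 = 2252 + 43 = 2295$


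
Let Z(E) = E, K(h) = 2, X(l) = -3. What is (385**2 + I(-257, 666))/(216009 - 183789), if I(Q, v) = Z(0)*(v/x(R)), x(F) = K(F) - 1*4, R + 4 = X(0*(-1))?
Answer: 29645/6444 ≈ 4.6004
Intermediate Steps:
R = -7 (R = -4 - 3 = -7)
x(F) = -2 (x(F) = 2 - 1*4 = 2 - 4 = -2)
I(Q, v) = 0 (I(Q, v) = 0*(v/(-2)) = 0*(v*(-1/2)) = 0*(-v/2) = 0)
(385**2 + I(-257, 666))/(216009 - 183789) = (385**2 + 0)/(216009 - 183789) = (148225 + 0)/32220 = 148225*(1/32220) = 29645/6444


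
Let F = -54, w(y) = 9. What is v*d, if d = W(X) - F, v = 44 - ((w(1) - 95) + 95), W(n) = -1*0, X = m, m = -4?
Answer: 1890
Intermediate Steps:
X = -4
W(n) = 0
v = 35 (v = 44 - ((9 - 95) + 95) = 44 - (-86 + 95) = 44 - 1*9 = 44 - 9 = 35)
d = 54 (d = 0 - 1*(-54) = 0 + 54 = 54)
v*d = 35*54 = 1890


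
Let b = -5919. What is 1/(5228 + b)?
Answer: -1/691 ≈ -0.0014472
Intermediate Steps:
1/(5228 + b) = 1/(5228 - 5919) = 1/(-691) = -1/691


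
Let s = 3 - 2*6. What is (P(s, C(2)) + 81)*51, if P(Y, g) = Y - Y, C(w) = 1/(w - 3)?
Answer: 4131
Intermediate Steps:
C(w) = 1/(-3 + w)
s = -9 (s = 3 - 12 = -9)
P(Y, g) = 0
(P(s, C(2)) + 81)*51 = (0 + 81)*51 = 81*51 = 4131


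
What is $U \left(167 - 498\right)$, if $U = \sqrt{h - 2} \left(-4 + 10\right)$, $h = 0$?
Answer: $- 1986 i \sqrt{2} \approx - 2808.6 i$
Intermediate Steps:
$U = 6 i \sqrt{2}$ ($U = \sqrt{0 - 2} \left(-4 + 10\right) = \sqrt{-2} \cdot 6 = i \sqrt{2} \cdot 6 = 6 i \sqrt{2} \approx 8.4853 i$)
$U \left(167 - 498\right) = 6 i \sqrt{2} \left(167 - 498\right) = 6 i \sqrt{2} \left(-331\right) = - 1986 i \sqrt{2}$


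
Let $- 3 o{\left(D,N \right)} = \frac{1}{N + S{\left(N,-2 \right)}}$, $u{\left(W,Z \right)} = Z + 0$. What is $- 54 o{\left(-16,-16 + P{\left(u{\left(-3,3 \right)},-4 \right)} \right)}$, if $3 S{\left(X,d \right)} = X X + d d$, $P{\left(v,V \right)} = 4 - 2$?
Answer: $\frac{27}{79} \approx 0.34177$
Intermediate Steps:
$u{\left(W,Z \right)} = Z$
$P{\left(v,V \right)} = 2$ ($P{\left(v,V \right)} = 4 - 2 = 2$)
$S{\left(X,d \right)} = \frac{X^{2}}{3} + \frac{d^{2}}{3}$ ($S{\left(X,d \right)} = \frac{X X + d d}{3} = \frac{X^{2} + d^{2}}{3} = \frac{X^{2}}{3} + \frac{d^{2}}{3}$)
$o{\left(D,N \right)} = - \frac{1}{3 \left(\frac{4}{3} + N + \frac{N^{2}}{3}\right)}$ ($o{\left(D,N \right)} = - \frac{1}{3 \left(N + \left(\frac{N^{2}}{3} + \frac{\left(-2\right)^{2}}{3}\right)\right)} = - \frac{1}{3 \left(N + \left(\frac{N^{2}}{3} + \frac{1}{3} \cdot 4\right)\right)} = - \frac{1}{3 \left(N + \left(\frac{N^{2}}{3} + \frac{4}{3}\right)\right)} = - \frac{1}{3 \left(N + \left(\frac{4}{3} + \frac{N^{2}}{3}\right)\right)} = - \frac{1}{3 \left(\frac{4}{3} + N + \frac{N^{2}}{3}\right)}$)
$- 54 o{\left(-16,-16 + P{\left(u{\left(-3,3 \right)},-4 \right)} \right)} = - 54 \left(- \frac{1}{4 + \left(-16 + 2\right)^{2} + 3 \left(-16 + 2\right)}\right) = - 54 \left(- \frac{1}{4 + \left(-14\right)^{2} + 3 \left(-14\right)}\right) = - 54 \left(- \frac{1}{4 + 196 - 42}\right) = - 54 \left(- \frac{1}{158}\right) = - 54 \left(\left(-1\right) \frac{1}{158}\right) = \left(-54\right) \left(- \frac{1}{158}\right) = \frac{27}{79}$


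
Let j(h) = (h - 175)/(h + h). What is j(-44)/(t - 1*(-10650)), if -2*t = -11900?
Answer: 219/1460800 ≈ 0.00014992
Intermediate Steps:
j(h) = (-175 + h)/(2*h) (j(h) = (-175 + h)/((2*h)) = (-175 + h)*(1/(2*h)) = (-175 + h)/(2*h))
t = 5950 (t = -½*(-11900) = 5950)
j(-44)/(t - 1*(-10650)) = ((½)*(-175 - 44)/(-44))/(5950 - 1*(-10650)) = ((½)*(-1/44)*(-219))/(5950 + 10650) = (219/88)/16600 = (219/88)*(1/16600) = 219/1460800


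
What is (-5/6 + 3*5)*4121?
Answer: 350285/6 ≈ 58381.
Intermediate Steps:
(-5/6 + 3*5)*4121 = (-5*⅙ + 15)*4121 = (-⅚ + 15)*4121 = (85/6)*4121 = 350285/6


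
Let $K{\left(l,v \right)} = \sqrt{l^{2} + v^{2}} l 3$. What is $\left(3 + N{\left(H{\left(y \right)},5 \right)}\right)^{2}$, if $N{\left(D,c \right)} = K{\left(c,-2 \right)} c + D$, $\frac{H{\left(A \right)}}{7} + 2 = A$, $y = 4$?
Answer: $163414 + 2550 \sqrt{29} \approx 1.7715 \cdot 10^{5}$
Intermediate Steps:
$K{\left(l,v \right)} = 3 l \sqrt{l^{2} + v^{2}}$ ($K{\left(l,v \right)} = l \sqrt{l^{2} + v^{2}} \cdot 3 = 3 l \sqrt{l^{2} + v^{2}}$)
$H{\left(A \right)} = -14 + 7 A$
$N{\left(D,c \right)} = D + 3 c^{2} \sqrt{4 + c^{2}}$ ($N{\left(D,c \right)} = 3 c \sqrt{c^{2} + \left(-2\right)^{2}} c + D = 3 c \sqrt{c^{2} + 4} c + D = 3 c \sqrt{4 + c^{2}} c + D = 3 c^{2} \sqrt{4 + c^{2}} + D = D + 3 c^{2} \sqrt{4 + c^{2}}$)
$\left(3 + N{\left(H{\left(y \right)},5 \right)}\right)^{2} = \left(3 + \left(\left(-14 + 7 \cdot 4\right) + 3 \cdot 5^{2} \sqrt{4 + 5^{2}}\right)\right)^{2} = \left(3 + \left(\left(-14 + 28\right) + 3 \cdot 25 \sqrt{4 + 25}\right)\right)^{2} = \left(3 + \left(14 + 3 \cdot 25 \sqrt{29}\right)\right)^{2} = \left(3 + \left(14 + 75 \sqrt{29}\right)\right)^{2} = \left(17 + 75 \sqrt{29}\right)^{2}$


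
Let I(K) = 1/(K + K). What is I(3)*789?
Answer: 263/2 ≈ 131.50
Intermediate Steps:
I(K) = 1/(2*K)
I(3)*789 = ((½)/3)*789 = ((½)*(⅓))*789 = (⅙)*789 = 263/2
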